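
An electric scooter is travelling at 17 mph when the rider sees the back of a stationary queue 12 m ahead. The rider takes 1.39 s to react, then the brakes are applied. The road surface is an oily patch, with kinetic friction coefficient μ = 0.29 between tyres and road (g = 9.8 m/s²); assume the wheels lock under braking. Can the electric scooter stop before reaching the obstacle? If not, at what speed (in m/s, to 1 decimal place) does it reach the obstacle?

No — it strikes the obstacle at 7.0 m/s

17 mph × 0.44704 = 7.5997 m/s.
a = μg = 0.29 × 9.8 = 2.842 m/s².
Reaction distance = 7.5997 × 1.39 = 10.564 m.
Braking distance needed to stop: v²/(2a) = 57.755 / 5.684 = 10.161 m, so total needed = 10.564 + 10.161 = 20.725 m > 12 m — it cannot stop.
Distance remaining when braking begins: 12 − 10.564 = 1.436 m.
v² = v₀² − 2a·d = 57.755 − 2 × 2.842 × 1.436 = 49.593 m²/s².
v = √49.593 = 7.042 m/s.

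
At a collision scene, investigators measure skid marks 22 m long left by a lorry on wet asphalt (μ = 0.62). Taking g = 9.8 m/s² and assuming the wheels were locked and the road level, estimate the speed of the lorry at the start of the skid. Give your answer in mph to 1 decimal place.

Deceleration a = μg = 0.62 × 9.8 = 6.076 m/s².
v = √(2a·d) = √(2 × 6.076 × 22) = √267.344 = 16.3507 m/s.
= 16.3507 ÷ 0.44704 = 36.575 mph.

Initial speed ≈ 36.6 mph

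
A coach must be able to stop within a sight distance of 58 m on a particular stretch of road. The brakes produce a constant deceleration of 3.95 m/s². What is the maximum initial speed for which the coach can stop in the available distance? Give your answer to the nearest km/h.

Maximum speed ≈ 77 km/h

v²/(2a) = d ⇒ v = √(2 × 3.950 × 58) = √458.20 = 21.4056 m/s.
21.4056 m/s × 3.6 = 77.060 km/h.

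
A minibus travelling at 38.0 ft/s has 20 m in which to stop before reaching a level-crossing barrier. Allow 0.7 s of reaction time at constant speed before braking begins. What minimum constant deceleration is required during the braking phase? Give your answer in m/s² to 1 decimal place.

Required deceleration ≈ 5.6 m/s²

38 ft/s × 0.3048 = 11.5824 m/s.
Distance covered during reaction = 11.5824 × 0.7 = 8.108 m.
Distance available for braking: 20 − 8.108 = 11.892 m.
v² = 2a·d ⇒ a = v²/(2d) = 11.5824² / (2 × 11.892) = 134.152 / 23.784 = 5.6404 m/s².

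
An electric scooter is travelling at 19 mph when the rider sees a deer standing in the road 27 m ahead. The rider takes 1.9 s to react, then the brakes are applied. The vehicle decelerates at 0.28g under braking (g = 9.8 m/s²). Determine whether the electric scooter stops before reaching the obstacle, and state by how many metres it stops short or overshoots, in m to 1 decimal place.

No — it overshoots by 2.3 m

19 mph × 0.44704 = 8.4938 m/s.
a = 0.28 × 9.8 = 2.744 m/s².
Reaction distance = 8.4938 × 1.9 = 16.138 m.
Braking distance = v²/(2a) = 72.145 / 5.488 = 13.146 m.
Total stopping distance = 16.138 + 13.146 = 29.284 m, vs 27 m available — it cannot stop in time and overshoots by 29.284 − 27 = 2.284 m.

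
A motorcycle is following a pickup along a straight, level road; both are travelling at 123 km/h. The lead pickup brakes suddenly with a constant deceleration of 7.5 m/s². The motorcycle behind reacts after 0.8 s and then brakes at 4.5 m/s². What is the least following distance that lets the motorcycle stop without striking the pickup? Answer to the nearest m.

123 km/h ÷ 3.6 = 34.1667 m/s.
Leader travels v²/(2a_L) = 1167.363 / 15.000 = 77.824 m before stopping.
Follower covers v·t_r = 34.1667 × 0.8 = 27.333 m while reacting, then v²/(2a_F) = 1167.363 / 9.000 = 129.707 m while braking, for a total of 27.333 + 129.707 = 157.040 m.
Since a_F ≤ a_L and the follower starts braking later, the follower is never slower than the leader, so the closest approach is when both have stopped.
Minimum gap = 157.040 − 77.824 = 79.216 m.

Minimum gap ≈ 79 m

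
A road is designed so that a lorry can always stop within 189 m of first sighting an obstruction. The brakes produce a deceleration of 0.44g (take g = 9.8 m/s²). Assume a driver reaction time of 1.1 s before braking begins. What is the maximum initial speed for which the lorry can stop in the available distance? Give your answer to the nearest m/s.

Maximum speed ≈ 36 m/s

a = 0.44 × 9.8 = 4.312 m/s².
Stopping distance: v·t_r + v²/(2a) = 189 with t_r = 1.1 s and a = 4.312 m/s².
So v² + 9.486 v − 1629.94 = 0.
Positive root: v = −a·t_r + √((a·t_r)² + 2a·d) = −4.743 + √(22.496 + 1629.94) = 35.9072 m/s.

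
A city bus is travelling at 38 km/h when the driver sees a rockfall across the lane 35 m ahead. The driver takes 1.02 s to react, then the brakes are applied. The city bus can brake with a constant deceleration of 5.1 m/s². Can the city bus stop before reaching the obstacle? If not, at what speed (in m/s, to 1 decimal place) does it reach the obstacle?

38 km/h ÷ 3.6 = 10.5556 m/s.
Reaction distance = 10.5556 × 1.02 = 10.767 m.
Braking distance = v²/(2a) = 111.421 / 10.200 = 10.924 m.
Total stopping distance = 10.767 + 10.924 = 21.691 m, vs 35 m available — it stops with 35 − 21.691 = 13.309 m to spare.

Yes — it stops about 13.3 m short of the obstacle, so it never reaches it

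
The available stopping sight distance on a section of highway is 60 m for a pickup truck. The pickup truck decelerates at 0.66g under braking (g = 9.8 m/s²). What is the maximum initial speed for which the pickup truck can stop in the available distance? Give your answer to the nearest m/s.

Maximum speed ≈ 28 m/s

a = 0.66 × 9.8 = 6.468 m/s².
v²/(2a) = d ⇒ v = √(2 × 6.468 × 60) = √776.16 = 27.8596 m/s.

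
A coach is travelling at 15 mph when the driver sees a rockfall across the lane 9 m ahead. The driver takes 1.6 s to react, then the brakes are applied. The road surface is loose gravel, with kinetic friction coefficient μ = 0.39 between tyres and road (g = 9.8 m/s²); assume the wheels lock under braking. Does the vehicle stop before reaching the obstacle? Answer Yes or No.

15 mph × 0.44704 = 6.7056 m/s.
a = μg = 0.39 × 9.8 = 3.822 m/s².
Reaction distance = 6.7056 × 1.6 = 10.729 m.
Braking distance = v²/(2a) = 44.965 / 7.644 = 5.882 m.
Total stopping distance = 10.729 + 5.882 = 16.611 m, vs 9 m available — it cannot stop in time and overshoots by 16.611 − 9 = 7.611 m.

No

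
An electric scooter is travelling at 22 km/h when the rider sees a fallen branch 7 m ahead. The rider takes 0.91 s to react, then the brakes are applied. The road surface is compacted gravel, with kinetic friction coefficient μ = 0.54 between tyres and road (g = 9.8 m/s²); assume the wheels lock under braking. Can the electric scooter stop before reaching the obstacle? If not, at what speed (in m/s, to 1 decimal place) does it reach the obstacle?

22 km/h ÷ 3.6 = 6.1111 m/s.
a = μg = 0.54 × 9.8 = 5.292 m/s².
Reaction distance = 6.1111 × 0.91 = 5.561 m.
Braking distance needed to stop: v²/(2a) = 37.346 / 10.584 = 3.529 m, so total needed = 5.561 + 3.529 = 9.090 m > 7 m — it cannot stop.
Distance remaining when braking begins: 7 − 5.561 = 1.439 m.
v² = v₀² − 2a·d = 37.346 − 2 × 5.292 × 1.439 = 22.116 m²/s².
v = √22.116 = 4.703 m/s.

No — it strikes the obstacle at 4.7 m/s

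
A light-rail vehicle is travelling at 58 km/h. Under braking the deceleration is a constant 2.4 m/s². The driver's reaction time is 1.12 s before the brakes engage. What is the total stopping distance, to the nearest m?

58 km/h ÷ 3.6 = 16.1111 m/s.
Reaction distance = v·t_r = 16.1111 × 1.12 = 18.044 m.
Braking distance = v²/(2a) = 16.1111² / (2 × 2.400) = 259.568 / 4.800 = 54.077 m.
Total = 18.044 + 54.077 = 72.121 m.

Total stopping distance ≈ 72 m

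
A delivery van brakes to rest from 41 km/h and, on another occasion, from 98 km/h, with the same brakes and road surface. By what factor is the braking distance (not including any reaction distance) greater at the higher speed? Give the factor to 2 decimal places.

Factor ≈ 5.71

Braking distance d = v²/(2a), so with a fixed, d ∝ v².
Factor = (98/41)² = 2.3902² = 5.7131.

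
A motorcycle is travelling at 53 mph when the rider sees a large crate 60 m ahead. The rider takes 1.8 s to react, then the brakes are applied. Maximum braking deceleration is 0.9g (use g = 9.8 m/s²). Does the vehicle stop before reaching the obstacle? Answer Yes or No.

No

53 mph × 0.44704 = 23.6931 m/s.
a = 0.9 × 9.8 = 8.820 m/s².
Reaction distance = 23.6931 × 1.8 = 42.648 m.
Braking distance = v²/(2a) = 561.363 / 17.640 = 31.823 m.
Total stopping distance = 42.648 + 31.823 = 74.471 m, vs 60 m available — it cannot stop in time and overshoots by 74.471 − 60 = 14.471 m.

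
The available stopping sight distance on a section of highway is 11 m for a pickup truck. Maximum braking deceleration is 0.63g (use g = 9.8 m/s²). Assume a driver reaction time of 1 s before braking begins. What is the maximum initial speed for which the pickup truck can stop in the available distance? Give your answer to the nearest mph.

Maximum speed ≈ 16 mph

a = 0.63 × 9.8 = 6.174 m/s².
Stopping distance: v·t_r + v²/(2a) = 11 with t_r = 1 s and a = 6.174 m/s².
So v² + 12.348 v − 135.83 = 0.
Positive root: v = −a·t_r + √((a·t_r)² + 2a·d) = −6.174 + √(38.118 + 135.83) = 7.0149 m/s.
7.0149 m/s ÷ 0.44704 = 15.692 mph.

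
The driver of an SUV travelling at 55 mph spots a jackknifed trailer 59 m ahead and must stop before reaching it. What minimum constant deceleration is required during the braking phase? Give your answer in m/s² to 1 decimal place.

55 mph × 0.44704 = 24.5872 m/s.
v² = 2a·d ⇒ a = v²/(2d) = 24.5872² / (2 × 59.000) = 604.530 / 118.000 = 5.1231 m/s².

Required deceleration ≈ 5.1 m/s²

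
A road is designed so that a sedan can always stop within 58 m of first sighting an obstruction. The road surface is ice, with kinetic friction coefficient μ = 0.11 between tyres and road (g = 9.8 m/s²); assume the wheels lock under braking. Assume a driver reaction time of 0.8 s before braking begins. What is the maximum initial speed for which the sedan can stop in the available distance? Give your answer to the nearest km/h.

Maximum speed ≈ 37 km/h

a = μg = 0.11 × 9.8 = 1.078 m/s².
Stopping distance: v·t_r + v²/(2a) = 58 with t_r = 0.8 s and a = 1.078 m/s².
So v² + 1.725 v − 125.05 = 0.
Positive root: v = −a·t_r + √((a·t_r)² + 2a·d) = −0.862 + √(0.743 + 125.05) = 10.3537 m/s.
10.3537 m/s × 3.6 = 37.273 km/h.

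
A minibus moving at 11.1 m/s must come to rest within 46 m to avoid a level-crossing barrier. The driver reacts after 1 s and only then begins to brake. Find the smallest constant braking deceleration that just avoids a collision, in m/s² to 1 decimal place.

Required deceleration ≈ 1.8 m/s²

Distance covered during reaction = 11.1000 × 1 = 11.100 m.
Distance available for braking: 46 − 11.100 = 34.900 m.
v² = 2a·d ⇒ a = v²/(2d) = 11.1000² / (2 × 34.900) = 123.210 / 69.800 = 1.7652 m/s².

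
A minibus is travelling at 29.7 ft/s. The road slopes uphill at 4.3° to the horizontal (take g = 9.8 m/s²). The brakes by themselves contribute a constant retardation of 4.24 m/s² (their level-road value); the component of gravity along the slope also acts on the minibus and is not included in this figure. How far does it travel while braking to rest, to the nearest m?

29.7 ft/s × 0.3048 = 9.0526 m/s.
Gravity along the uphill slope adds to the braking deceleration: a_eff = 4.240 + 9.8·sin 4.3° = 4.240 + 0.735 = 4.975 m/s².
Braking distance = v²/(2a) = 9.0526² / (2 × 4.975) = 81.950 / 9.950 = 8.236 m.

Braking distance ≈ 8 m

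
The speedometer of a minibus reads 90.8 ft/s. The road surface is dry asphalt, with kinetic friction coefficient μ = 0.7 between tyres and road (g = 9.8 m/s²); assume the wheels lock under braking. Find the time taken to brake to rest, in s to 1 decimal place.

90.8 ft/s × 0.3048 = 27.6758 m/s.
a = μg = 0.7 × 9.8 = 6.860 m/s².
Braking time = v/a = 27.6758 / 6.860 = 4.034 s.

Braking time ≈ 4.0 s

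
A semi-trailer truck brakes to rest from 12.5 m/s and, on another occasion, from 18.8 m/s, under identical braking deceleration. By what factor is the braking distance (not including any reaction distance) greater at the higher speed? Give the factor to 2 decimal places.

Factor ≈ 2.26

Braking distance d = v²/(2a), so with a fixed, d ∝ v².
Factor = (18.8/12.5)² = 1.5040² = 2.2620.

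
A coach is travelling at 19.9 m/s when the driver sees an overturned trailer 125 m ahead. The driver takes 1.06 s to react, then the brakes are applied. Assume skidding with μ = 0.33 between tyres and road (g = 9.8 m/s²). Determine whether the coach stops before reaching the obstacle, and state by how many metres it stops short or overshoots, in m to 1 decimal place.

a = μg = 0.33 × 9.8 = 3.234 m/s².
Reaction distance = 19.9000 × 1.06 = 21.094 m.
Braking distance = v²/(2a) = 396.010 / 6.468 = 61.226 m.
Total stopping distance = 21.094 + 61.226 = 82.320 m, vs 125 m available — it stops with 125 − 82.320 = 42.680 m to spare.

Yes — it stops 42.7 m short of the obstacle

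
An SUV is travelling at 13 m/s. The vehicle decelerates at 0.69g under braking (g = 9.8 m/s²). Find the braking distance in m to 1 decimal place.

a = 0.69 × 9.8 = 6.762 m/s².
Braking distance = v²/(2a) = 13.0000² / (2 × 6.762) = 169.000 / 13.524 = 12.496 m.

Braking distance ≈ 12.5 m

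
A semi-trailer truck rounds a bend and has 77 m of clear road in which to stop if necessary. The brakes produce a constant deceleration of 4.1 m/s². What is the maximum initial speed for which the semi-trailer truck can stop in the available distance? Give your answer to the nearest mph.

Maximum speed ≈ 56 mph

v²/(2a) = d ⇒ v = √(2 × 4.100 × 77) = √631.40 = 25.1277 m/s.
25.1277 m/s ÷ 0.44704 = 56.209 mph.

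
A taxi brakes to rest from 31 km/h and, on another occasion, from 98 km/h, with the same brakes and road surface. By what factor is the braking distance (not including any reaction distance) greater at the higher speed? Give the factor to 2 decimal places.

Factor ≈ 9.99

Braking distance d = v²/(2a), so with a fixed, d ∝ v².
Factor = (98/31)² = 3.1613² = 9.9938.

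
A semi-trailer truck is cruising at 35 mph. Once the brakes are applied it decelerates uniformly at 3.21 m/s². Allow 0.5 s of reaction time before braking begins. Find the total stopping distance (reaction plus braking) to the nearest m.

Total stopping distance ≈ 46 m

35 mph × 0.44704 = 15.6464 m/s.
Reaction distance = v·t_r = 15.6464 × 0.5 = 7.823 m.
Braking distance = v²/(2a) = 15.6464² / (2 × 3.210) = 244.810 / 6.420 = 38.132 m.
Total = 7.823 + 38.132 = 45.955 m.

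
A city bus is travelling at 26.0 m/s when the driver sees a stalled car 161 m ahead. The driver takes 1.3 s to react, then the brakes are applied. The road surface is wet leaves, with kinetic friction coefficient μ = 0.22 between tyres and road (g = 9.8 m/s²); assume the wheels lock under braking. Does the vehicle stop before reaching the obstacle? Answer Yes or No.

a = μg = 0.22 × 9.8 = 2.156 m/s².
Reaction distance = 26.0000 × 1.3 = 33.800 m.
Braking distance = v²/(2a) = 676.000 / 4.312 = 156.772 m.
Total stopping distance = 33.800 + 156.772 = 190.572 m, vs 161 m available — it cannot stop in time and overshoots by 190.572 − 161 = 29.572 m.

No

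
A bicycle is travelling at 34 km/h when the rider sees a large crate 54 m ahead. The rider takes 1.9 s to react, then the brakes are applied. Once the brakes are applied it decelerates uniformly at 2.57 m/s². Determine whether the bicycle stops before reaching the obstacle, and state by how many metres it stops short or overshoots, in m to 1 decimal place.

34 km/h ÷ 3.6 = 9.4444 m/s.
Reaction distance = 9.4444 × 1.9 = 17.944 m.
Braking distance = v²/(2a) = 89.197 / 5.140 = 17.354 m.
Total stopping distance = 17.944 + 17.354 = 35.298 m, vs 54 m available — it stops with 54 − 35.298 = 18.702 m to spare.

Yes — it stops 18.7 m short of the obstacle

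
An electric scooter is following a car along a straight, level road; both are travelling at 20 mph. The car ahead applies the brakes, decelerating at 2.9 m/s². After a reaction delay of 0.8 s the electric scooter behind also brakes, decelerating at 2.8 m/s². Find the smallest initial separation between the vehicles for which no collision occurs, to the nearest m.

20 mph × 0.44704 = 8.9408 m/s.
Leader travels v²/(2a_L) = 79.938 / 5.800 = 13.782 m before stopping.
Follower covers v·t_r = 8.9408 × 0.8 = 7.153 m while reacting, then v²/(2a_F) = 79.938 / 5.600 = 14.275 m while braking, for a total of 7.153 + 14.275 = 21.428 m.
Since a_F ≤ a_L and the follower starts braking later, the follower is never slower than the leader, so the closest approach is when both have stopped.
Minimum gap = 21.428 − 13.782 = 7.646 m.

Minimum gap ≈ 8 m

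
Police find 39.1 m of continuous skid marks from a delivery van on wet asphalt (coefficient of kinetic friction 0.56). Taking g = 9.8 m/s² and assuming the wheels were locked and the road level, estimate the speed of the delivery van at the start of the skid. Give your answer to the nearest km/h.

Initial speed ≈ 75 km/h

Deceleration a = μg = 0.56 × 9.8 = 5.488 m/s².
v = √(2a·d) = √(2 × 5.488 × 39.1) = √429.162 = 20.7162 m/s.
= 20.7162 × 3.6 = 74.578 km/h.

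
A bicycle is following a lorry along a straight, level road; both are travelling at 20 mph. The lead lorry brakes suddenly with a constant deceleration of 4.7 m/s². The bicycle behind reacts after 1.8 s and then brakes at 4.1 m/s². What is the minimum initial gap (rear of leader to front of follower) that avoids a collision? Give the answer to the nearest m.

20 mph × 0.44704 = 8.9408 m/s.
Leader travels v²/(2a_L) = 79.938 / 9.400 = 8.504 m before stopping.
Follower covers v·t_r = 8.9408 × 1.8 = 16.093 m while reacting, then v²/(2a_F) = 79.938 / 8.200 = 9.749 m while braking, for a total of 16.093 + 9.749 = 25.842 m.
Since a_F ≤ a_L and the follower starts braking later, the follower is never slower than the leader, so the closest approach is when both have stopped.
Minimum gap = 25.842 − 8.504 = 17.338 m.

Minimum gap ≈ 17 m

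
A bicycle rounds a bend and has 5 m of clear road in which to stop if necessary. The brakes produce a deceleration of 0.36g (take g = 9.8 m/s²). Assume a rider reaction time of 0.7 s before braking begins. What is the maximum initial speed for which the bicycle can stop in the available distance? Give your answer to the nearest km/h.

Maximum speed ≈ 14 km/h

a = 0.36 × 9.8 = 3.528 m/s².
Stopping distance: v·t_r + v²/(2a) = 5 with t_r = 0.7 s and a = 3.528 m/s².
So v² + 4.939 v − 35.28 = 0.
Positive root: v = −a·t_r + √((a·t_r)² + 2a·d) = −2.470 + √(6.101 + 35.28) = 3.9628 m/s.
3.9628 m/s × 3.6 = 14.266 km/h.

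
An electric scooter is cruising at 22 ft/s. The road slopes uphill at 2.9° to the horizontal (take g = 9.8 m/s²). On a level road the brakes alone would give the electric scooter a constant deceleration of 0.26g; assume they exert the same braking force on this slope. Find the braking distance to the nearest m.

Braking distance ≈ 7 m

22 ft/s × 0.3048 = 6.7056 m/s.
a = 0.26 × 9.8 = 2.548 m/s².
Gravity along the uphill slope adds to the braking deceleration: a_eff = 2.548 + 9.8·sin 2.9° = 2.548 + 0.496 = 3.044 m/s².
Braking distance = v²/(2a) = 6.7056² / (2 × 3.044) = 44.965 / 6.088 = 7.386 m.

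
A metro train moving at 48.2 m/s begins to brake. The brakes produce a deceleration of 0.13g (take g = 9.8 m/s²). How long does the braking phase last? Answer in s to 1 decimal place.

a = 0.13 × 9.8 = 1.274 m/s².
Braking time = v/a = 48.2000 / 1.274 = 37.834 s.

Braking time ≈ 37.8 s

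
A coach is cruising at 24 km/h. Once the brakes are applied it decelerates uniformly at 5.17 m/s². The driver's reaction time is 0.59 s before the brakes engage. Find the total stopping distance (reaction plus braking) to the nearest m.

Total stopping distance ≈ 8 m

24 km/h ÷ 3.6 = 6.6667 m/s.
Reaction distance = v·t_r = 6.6667 × 0.59 = 3.933 m.
Braking distance = v²/(2a) = 6.6667² / (2 × 5.170) = 44.445 / 10.340 = 4.298 m.
Total = 3.933 + 4.298 = 8.231 m.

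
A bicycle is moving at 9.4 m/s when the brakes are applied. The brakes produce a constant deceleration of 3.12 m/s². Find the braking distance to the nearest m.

Braking distance ≈ 14 m

Braking distance = v²/(2a) = 9.4000² / (2 × 3.120) = 88.360 / 6.240 = 14.160 m.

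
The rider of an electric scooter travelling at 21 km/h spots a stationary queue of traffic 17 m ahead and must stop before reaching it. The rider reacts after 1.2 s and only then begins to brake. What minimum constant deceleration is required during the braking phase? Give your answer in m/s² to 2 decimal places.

21 km/h ÷ 3.6 = 5.8333 m/s.
Distance covered during reaction = 5.8333 × 1.2 = 7.000 m.
Distance available for braking: 17 − 7.000 = 10.000 m.
v² = 2a·d ⇒ a = v²/(2d) = 5.8333² / (2 × 10.000) = 34.027 / 20.000 = 1.7014 m/s².

Required deceleration ≈ 1.70 m/s²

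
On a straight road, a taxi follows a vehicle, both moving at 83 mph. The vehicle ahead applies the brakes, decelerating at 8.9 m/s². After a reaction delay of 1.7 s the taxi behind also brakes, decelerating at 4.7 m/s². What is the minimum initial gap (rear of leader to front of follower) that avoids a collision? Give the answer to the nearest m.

83 mph × 0.44704 = 37.1043 m/s.
Leader travels v²/(2a_L) = 1376.729 / 17.800 = 77.344 m before stopping.
Follower covers v·t_r = 37.1043 × 1.7 = 63.077 m while reacting, then v²/(2a_F) = 1376.729 / 9.400 = 146.461 m while braking, for a total of 63.077 + 146.461 = 209.538 m.
Since a_F ≤ a_L and the follower starts braking later, the follower is never slower than the leader, so the closest approach is when both have stopped.
Minimum gap = 209.538 − 77.344 = 132.194 m.

Minimum gap ≈ 132 m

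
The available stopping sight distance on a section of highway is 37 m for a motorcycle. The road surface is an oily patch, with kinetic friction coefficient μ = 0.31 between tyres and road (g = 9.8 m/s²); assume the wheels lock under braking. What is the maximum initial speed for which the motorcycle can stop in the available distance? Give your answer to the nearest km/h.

a = μg = 0.31 × 9.8 = 3.038 m/s².
v²/(2a) = d ⇒ v = √(2 × 3.038 × 37) = √224.81 = 14.9937 m/s.
14.9937 m/s × 3.6 = 53.977 km/h.

Maximum speed ≈ 54 km/h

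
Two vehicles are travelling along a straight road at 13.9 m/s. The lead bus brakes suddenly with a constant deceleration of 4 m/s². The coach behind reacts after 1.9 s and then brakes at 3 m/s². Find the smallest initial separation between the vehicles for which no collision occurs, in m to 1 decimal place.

Minimum gap ≈ 34.5 m

Leader travels v²/(2a_L) = 193.210 / 8.000 = 24.151 m before stopping.
Follower covers v·t_r = 13.9000 × 1.9 = 26.410 m while reacting, then v²/(2a_F) = 193.210 / 6.000 = 32.202 m while braking, for a total of 26.410 + 32.202 = 58.612 m.
Since a_F ≤ a_L and the follower starts braking later, the follower is never slower than the leader, so the closest approach is when both have stopped.
Minimum gap = 58.612 − 24.151 = 34.461 m.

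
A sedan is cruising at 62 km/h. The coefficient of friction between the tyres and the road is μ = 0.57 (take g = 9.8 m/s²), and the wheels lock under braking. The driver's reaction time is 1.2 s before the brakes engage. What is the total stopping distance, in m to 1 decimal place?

Total stopping distance ≈ 47.2 m

62 km/h ÷ 3.6 = 17.2222 m/s.
a = μg = 0.57 × 9.8 = 5.586 m/s².
Reaction distance = v·t_r = 17.2222 × 1.2 = 20.667 m.
Braking distance = v²/(2a) = 17.2222² / (2 × 5.586) = 296.604 / 11.172 = 26.549 m.
Total = 20.667 + 26.549 = 47.216 m.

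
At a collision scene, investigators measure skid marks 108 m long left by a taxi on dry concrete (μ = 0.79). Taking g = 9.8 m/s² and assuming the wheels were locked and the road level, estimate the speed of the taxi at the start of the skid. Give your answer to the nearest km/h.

Deceleration a = μg = 0.79 × 9.8 = 7.742 m/s².
v = √(2a·d) = √(2 × 7.742 × 108) = √1672.272 = 40.8934 m/s.
= 40.8934 × 3.6 = 147.216 km/h.

Initial speed ≈ 147 km/h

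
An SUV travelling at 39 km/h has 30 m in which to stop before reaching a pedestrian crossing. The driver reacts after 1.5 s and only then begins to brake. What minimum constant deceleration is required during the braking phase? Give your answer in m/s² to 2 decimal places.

39 km/h ÷ 3.6 = 10.8333 m/s.
Distance covered during reaction = 10.8333 × 1.5 = 16.250 m.
Distance available for braking: 30 − 16.250 = 13.750 m.
v² = 2a·d ⇒ a = v²/(2d) = 10.8333² / (2 × 13.750) = 117.360 / 27.500 = 4.2676 m/s².

Required deceleration ≈ 4.27 m/s²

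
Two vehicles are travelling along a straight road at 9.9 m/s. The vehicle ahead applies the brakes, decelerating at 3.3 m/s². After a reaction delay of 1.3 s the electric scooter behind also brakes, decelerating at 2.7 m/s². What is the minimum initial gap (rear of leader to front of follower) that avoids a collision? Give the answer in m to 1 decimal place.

Leader travels v²/(2a_L) = 98.010 / 6.600 = 14.850 m before stopping.
Follower covers v·t_r = 9.9000 × 1.3 = 12.870 m while reacting, then v²/(2a_F) = 98.010 / 5.400 = 18.150 m while braking, for a total of 12.870 + 18.150 = 31.020 m.
Since a_F ≤ a_L and the follower starts braking later, the follower is never slower than the leader, so the closest approach is when both have stopped.
Minimum gap = 31.020 − 14.850 = 16.170 m.

Minimum gap ≈ 16.2 m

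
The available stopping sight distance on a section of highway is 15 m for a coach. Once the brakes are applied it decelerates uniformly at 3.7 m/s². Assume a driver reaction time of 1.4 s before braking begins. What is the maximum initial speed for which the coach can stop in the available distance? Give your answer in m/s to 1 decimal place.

Stopping distance: v·t_r + v²/(2a) = 15 with t_r = 1.4 s and a = 3.700 m/s².
So v² + 10.360 v − 111.00 = 0.
Positive root: v = −a·t_r + √((a·t_r)² + 2a·d) = −5.180 + √(26.832 + 111.00) = 6.5602 m/s.

Maximum speed ≈ 6.6 m/s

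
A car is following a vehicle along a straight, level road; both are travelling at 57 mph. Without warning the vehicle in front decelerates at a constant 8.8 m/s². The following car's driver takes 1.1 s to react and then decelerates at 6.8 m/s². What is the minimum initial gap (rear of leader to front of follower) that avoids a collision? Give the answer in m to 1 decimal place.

57 mph × 0.44704 = 25.4813 m/s.
Leader travels v²/(2a_L) = 649.297 / 17.600 = 36.892 m before stopping.
Follower covers v·t_r = 25.4813 × 1.1 = 28.029 m while reacting, then v²/(2a_F) = 649.297 / 13.600 = 47.742 m while braking, for a total of 28.029 + 47.742 = 75.771 m.
Since a_F ≤ a_L and the follower starts braking later, the follower is never slower than the leader, so the closest approach is when both have stopped.
Minimum gap = 75.771 − 36.892 = 38.879 m.

Minimum gap ≈ 38.9 m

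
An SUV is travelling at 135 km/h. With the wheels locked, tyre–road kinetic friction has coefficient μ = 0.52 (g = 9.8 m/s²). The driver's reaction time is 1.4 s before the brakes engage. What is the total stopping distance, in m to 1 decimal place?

135 km/h ÷ 3.6 = 37.5000 m/s.
a = μg = 0.52 × 9.8 = 5.096 m/s².
Reaction distance = v·t_r = 37.5000 × 1.4 = 52.500 m.
Braking distance = v²/(2a) = 37.5000² / (2 × 5.096) = 1406.250 / 10.192 = 137.976 m.
Total = 52.500 + 137.976 = 190.476 m.

Total stopping distance ≈ 190.5 m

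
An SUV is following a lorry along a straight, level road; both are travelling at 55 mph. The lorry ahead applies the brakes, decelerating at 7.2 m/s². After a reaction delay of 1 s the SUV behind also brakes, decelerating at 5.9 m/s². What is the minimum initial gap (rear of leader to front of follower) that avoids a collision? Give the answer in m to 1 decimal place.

Minimum gap ≈ 33.8 m

55 mph × 0.44704 = 24.5872 m/s.
Leader travels v²/(2a_L) = 604.530 / 14.400 = 41.981 m before stopping.
Follower covers v·t_r = 24.5872 × 1 = 24.587 m while reacting, then v²/(2a_F) = 604.530 / 11.800 = 51.231 m while braking, for a total of 24.587 + 51.231 = 75.818 m.
Since a_F ≤ a_L and the follower starts braking later, the follower is never slower than the leader, so the closest approach is when both have stopped.
Minimum gap = 75.818 − 41.981 = 33.837 m.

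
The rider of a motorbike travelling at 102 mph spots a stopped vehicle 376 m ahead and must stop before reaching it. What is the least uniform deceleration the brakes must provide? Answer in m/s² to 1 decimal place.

102 mph × 0.44704 = 45.5981 m/s.
v² = 2a·d ⇒ a = v²/(2d) = 45.5981² / (2 × 376.000) = 2079.187 / 752.000 = 2.7649 m/s².

Required deceleration ≈ 2.8 m/s²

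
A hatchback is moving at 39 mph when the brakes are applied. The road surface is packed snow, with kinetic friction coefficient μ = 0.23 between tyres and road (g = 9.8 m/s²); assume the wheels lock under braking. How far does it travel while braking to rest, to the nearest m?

Braking distance ≈ 67 m

39 mph × 0.44704 = 17.4346 m/s.
a = μg = 0.23 × 9.8 = 2.254 m/s².
Braking distance = v²/(2a) = 17.4346² / (2 × 2.254) = 303.965 / 4.508 = 67.428 m.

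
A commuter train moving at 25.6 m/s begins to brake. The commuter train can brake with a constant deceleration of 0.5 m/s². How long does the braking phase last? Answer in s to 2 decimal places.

Braking time = v/a = 25.6000 / 0.500 = 51.200 s.

Braking time ≈ 51.20 s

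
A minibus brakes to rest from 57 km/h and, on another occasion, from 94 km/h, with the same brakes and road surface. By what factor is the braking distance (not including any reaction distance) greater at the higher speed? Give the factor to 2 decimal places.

Braking distance d = v²/(2a), so with a fixed, d ∝ v².
Factor = (94/57)² = 1.6491² = 2.7195.

Factor ≈ 2.72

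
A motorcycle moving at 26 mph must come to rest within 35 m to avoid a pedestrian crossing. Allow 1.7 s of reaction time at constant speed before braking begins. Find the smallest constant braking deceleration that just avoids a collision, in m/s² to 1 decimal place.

26 mph × 0.44704 = 11.6230 m/s.
Distance covered during reaction = 11.6230 × 1.7 = 19.759 m.
Distance available for braking: 35 − 19.759 = 15.241 m.
v² = 2a·d ⇒ a = v²/(2d) = 11.6230² / (2 × 15.241) = 135.094 / 30.482 = 4.4319 m/s².

Required deceleration ≈ 4.4 m/s²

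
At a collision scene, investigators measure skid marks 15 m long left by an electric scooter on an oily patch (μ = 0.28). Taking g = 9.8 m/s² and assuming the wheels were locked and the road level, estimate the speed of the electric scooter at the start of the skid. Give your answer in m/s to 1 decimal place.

Initial speed ≈ 9.1 m/s

Deceleration a = μg = 0.28 × 9.8 = 2.744 m/s².
v = √(2a·d) = √(2 × 2.744 × 15) = √82.320 = 9.0730 m/s.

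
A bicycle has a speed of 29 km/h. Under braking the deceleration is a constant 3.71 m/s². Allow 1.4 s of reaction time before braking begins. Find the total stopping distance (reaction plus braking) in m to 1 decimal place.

Total stopping distance ≈ 20.0 m

29 km/h ÷ 3.6 = 8.0556 m/s.
Reaction distance = v·t_r = 8.0556 × 1.4 = 11.278 m.
Braking distance = v²/(2a) = 8.0556² / (2 × 3.710) = 64.893 / 7.420 = 8.746 m.
Total = 11.278 + 8.746 = 20.024 m.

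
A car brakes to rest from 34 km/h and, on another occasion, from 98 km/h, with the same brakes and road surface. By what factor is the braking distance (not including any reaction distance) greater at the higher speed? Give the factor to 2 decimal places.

Factor ≈ 8.31

Braking distance d = v²/(2a), so with a fixed, d ∝ v².
Factor = (98/34)² = 2.8824² = 8.3082.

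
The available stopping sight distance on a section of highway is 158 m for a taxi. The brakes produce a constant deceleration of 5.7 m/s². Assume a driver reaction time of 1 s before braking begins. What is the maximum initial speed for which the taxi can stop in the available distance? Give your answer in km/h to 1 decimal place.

Stopping distance: v·t_r + v²/(2a) = 158 with t_r = 1 s and a = 5.700 m/s².
So v² + 11.400 v − 1801.20 = 0.
Positive root: v = −a·t_r + √((a·t_r)² + 2a·d) = −5.700 + √(32.490 + 1801.20) = 37.1216 m/s.
37.1216 m/s × 3.6 = 133.638 km/h.

Maximum speed ≈ 133.6 km/h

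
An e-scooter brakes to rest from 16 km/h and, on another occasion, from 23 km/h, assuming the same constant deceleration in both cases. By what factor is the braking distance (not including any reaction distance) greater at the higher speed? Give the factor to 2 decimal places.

Factor ≈ 2.07

Braking distance d = v²/(2a), so with a fixed, d ∝ v².
Factor = (23/16)² = 1.4375² = 2.0664.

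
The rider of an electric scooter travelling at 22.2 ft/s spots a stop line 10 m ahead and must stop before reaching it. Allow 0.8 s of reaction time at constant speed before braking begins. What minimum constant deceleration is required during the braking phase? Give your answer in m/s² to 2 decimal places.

Required deceleration ≈ 4.99 m/s²

22.2 ft/s × 0.3048 = 6.7666 m/s.
Distance covered during reaction = 6.7666 × 0.8 = 5.413 m.
Distance available for braking: 10 − 5.413 = 4.587 m.
v² = 2a·d ⇒ a = v²/(2d) = 6.7666² / (2 × 4.587) = 45.787 / 9.174 = 4.9910 m/s².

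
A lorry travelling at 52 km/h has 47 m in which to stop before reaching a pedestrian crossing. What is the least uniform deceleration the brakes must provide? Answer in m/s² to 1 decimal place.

Required deceleration ≈ 2.2 m/s²

52 km/h ÷ 3.6 = 14.4444 m/s.
v² = 2a·d ⇒ a = v²/(2d) = 14.4444² / (2 × 47.000) = 208.641 / 94.000 = 2.2196 m/s².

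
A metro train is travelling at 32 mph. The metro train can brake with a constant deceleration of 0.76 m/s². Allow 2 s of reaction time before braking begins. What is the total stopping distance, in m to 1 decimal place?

32 mph × 0.44704 = 14.3053 m/s.
Reaction distance = v·t_r = 14.3053 × 2 = 28.611 m.
Braking distance = v²/(2a) = 14.3053² / (2 × 0.760) = 204.642 / 1.520 = 134.633 m.
Total = 28.611 + 134.633 = 163.244 m.

Total stopping distance ≈ 163.2 m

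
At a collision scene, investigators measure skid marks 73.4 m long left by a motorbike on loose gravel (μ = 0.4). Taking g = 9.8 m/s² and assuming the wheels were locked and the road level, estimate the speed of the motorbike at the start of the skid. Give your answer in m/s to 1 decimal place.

Initial speed ≈ 24.0 m/s

Deceleration a = μg = 0.4 × 9.8 = 3.920 m/s².
v = √(2a·d) = √(2 × 3.920 × 73.4) = √575.456 = 23.9887 m/s.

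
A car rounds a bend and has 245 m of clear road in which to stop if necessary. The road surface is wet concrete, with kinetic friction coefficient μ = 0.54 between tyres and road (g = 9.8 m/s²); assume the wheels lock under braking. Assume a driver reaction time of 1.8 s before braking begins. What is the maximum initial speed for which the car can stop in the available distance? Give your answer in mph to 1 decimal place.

Maximum speed ≈ 94.6 mph

a = μg = 0.54 × 9.8 = 5.292 m/s².
Stopping distance: v·t_r + v²/(2a) = 245 with t_r = 1.8 s and a = 5.292 m/s².
So v² + 19.051 v − 2593.08 = 0.
Positive root: v = −a·t_r + √((a·t_r)² + 2a·d) = −9.526 + √(90.745 + 2593.08) = 42.2796 m/s.
42.2796 m/s ÷ 0.44704 = 94.577 mph.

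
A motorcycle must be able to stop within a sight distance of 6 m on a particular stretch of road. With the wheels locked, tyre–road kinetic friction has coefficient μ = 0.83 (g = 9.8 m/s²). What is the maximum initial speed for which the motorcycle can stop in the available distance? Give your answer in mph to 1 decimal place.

a = μg = 0.83 × 9.8 = 8.134 m/s².
v²/(2a) = d ⇒ v = √(2 × 8.134 × 6) = √97.61 = 9.8798 m/s.
9.8798 m/s ÷ 0.44704 = 22.100 mph.

Maximum speed ≈ 22.1 mph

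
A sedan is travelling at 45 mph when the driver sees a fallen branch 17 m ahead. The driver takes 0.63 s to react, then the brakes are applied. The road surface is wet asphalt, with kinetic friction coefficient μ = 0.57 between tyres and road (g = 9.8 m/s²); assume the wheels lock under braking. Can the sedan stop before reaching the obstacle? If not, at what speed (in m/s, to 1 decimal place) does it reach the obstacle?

No — it strikes the obstacle at 18.9 m/s

45 mph × 0.44704 = 20.1168 m/s.
a = μg = 0.57 × 9.8 = 5.586 m/s².
Reaction distance = 20.1168 × 0.63 = 12.674 m.
Braking distance needed to stop: v²/(2a) = 404.686 / 11.172 = 36.223 m, so total needed = 12.674 + 36.223 = 48.897 m > 17 m — it cannot stop.
Distance remaining when braking begins: 17 − 12.674 = 4.326 m.
v² = v₀² − 2a·d = 404.686 − 2 × 5.586 × 4.326 = 356.356 m²/s².
v = √356.356 = 18.877 m/s.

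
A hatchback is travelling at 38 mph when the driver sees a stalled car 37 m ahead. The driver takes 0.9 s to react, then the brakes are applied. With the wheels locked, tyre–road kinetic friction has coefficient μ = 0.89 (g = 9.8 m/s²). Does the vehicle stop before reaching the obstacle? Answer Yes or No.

Yes

38 mph × 0.44704 = 16.9875 m/s.
a = μg = 0.89 × 9.8 = 8.722 m/s².
Reaction distance = 16.9875 × 0.9 = 15.289 m.
Braking distance = v²/(2a) = 288.575 / 17.444 = 16.543 m.
Total stopping distance = 15.289 + 16.543 = 31.832 m, vs 37 m available — it stops with 37 − 31.832 = 5.168 m to spare.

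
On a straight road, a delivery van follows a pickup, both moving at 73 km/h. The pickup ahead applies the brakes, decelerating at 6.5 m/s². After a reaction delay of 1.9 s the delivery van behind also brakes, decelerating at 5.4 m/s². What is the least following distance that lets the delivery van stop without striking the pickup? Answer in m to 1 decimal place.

Minimum gap ≈ 45.0 m

73 km/h ÷ 3.6 = 20.2778 m/s.
Leader travels v²/(2a_L) = 411.189 / 13.000 = 31.630 m before stopping.
Follower covers v·t_r = 20.2778 × 1.9 = 38.528 m while reacting, then v²/(2a_F) = 411.189 / 10.800 = 38.073 m while braking, for a total of 38.528 + 38.073 = 76.601 m.
Since a_F ≤ a_L and the follower starts braking later, the follower is never slower than the leader, so the closest approach is when both have stopped.
Minimum gap = 76.601 − 31.630 = 44.971 m.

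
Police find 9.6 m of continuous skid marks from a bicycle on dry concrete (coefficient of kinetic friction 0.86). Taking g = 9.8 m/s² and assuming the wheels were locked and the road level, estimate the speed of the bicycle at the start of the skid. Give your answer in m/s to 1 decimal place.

Deceleration a = μg = 0.86 × 9.8 = 8.428 m/s².
v = √(2a·d) = √(2 × 8.428 × 9.6) = √161.818 = 12.7208 m/s.

Initial speed ≈ 12.7 m/s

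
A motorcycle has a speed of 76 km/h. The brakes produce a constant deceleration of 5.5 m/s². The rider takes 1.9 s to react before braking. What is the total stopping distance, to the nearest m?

Total stopping distance ≈ 81 m

76 km/h ÷ 3.6 = 21.1111 m/s.
Reaction distance = v·t_r = 21.1111 × 1.9 = 40.111 m.
Braking distance = v²/(2a) = 21.1111² / (2 × 5.500) = 445.679 / 11.000 = 40.516 m.
Total = 40.111 + 40.516 = 80.627 m.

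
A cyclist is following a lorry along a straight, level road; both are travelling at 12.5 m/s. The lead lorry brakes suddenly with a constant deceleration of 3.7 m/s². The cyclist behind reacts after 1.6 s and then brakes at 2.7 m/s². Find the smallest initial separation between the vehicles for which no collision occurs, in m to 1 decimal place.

Leader travels v²/(2a_L) = 156.250 / 7.400 = 21.115 m before stopping.
Follower covers v·t_r = 12.5000 × 1.6 = 20.000 m while reacting, then v²/(2a_F) = 156.250 / 5.400 = 28.935 m while braking, for a total of 20.000 + 28.935 = 48.935 m.
Since a_F ≤ a_L and the follower starts braking later, the follower is never slower than the leader, so the closest approach is when both have stopped.
Minimum gap = 48.935 − 21.115 = 27.820 m.

Minimum gap ≈ 27.8 m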